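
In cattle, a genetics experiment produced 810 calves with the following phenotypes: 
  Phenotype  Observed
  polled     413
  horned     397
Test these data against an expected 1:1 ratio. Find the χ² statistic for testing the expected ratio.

Expected counts for N = 810 under a 1:1 ratio (total parts = 2):
  polled: 810 × 1/2 = 405
  horned: 810 × 1/2 = 405
χ² = Σ (O − E)² / E
  polled: (413 − 405)² / 405 = 0.1580
  horned: (397 − 405)² / 405 = 0.1580
χ² = 0.1580 + 0.1580 = 0.316

0.316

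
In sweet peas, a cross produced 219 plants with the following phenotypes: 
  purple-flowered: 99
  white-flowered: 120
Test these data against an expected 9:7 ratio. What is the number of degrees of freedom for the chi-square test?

1

A goodness-of-fit test with 2 phenotype classes has df = 2 − 1 = 1.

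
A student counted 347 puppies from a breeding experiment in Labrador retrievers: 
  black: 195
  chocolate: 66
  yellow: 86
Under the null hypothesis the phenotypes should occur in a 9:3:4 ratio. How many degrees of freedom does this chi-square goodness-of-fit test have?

A goodness-of-fit test with 3 phenotype classes has df = 3 − 1 = 2.

2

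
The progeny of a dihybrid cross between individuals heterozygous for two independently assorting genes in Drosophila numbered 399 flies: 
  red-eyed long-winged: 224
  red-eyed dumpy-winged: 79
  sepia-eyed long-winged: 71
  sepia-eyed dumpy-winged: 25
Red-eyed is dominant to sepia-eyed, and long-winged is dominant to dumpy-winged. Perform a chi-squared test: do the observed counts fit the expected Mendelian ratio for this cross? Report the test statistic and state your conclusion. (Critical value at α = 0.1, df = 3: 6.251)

0.430; consistent

A dihybrid F₂ with independent assortment and complete dominance at both loci gives a 9:3:3:1 phenotypic ratio.
Expected counts for N = 399 under a 9:3:3:1 ratio (total parts = 16):
  red-eyed long-winged: 399 × 9/16 = 224.4375
  red-eyed dumpy-winged: 399 × 3/16 = 74.8125
  sepia-eyed long-winged: 399 × 3/16 = 74.8125
  sepia-eyed dumpy-winged: 399 × 1/16 = 24.9375
χ² = Σ (O − E)² / E
  red-eyed long-winged: (224 − 224.4375)² / 224.4375 = 0.0009
  red-eyed dumpy-winged: (79 − 74.8125)² / 74.8125 = 0.2344
  sepia-eyed long-winged: (71 − 74.8125)² / 74.8125 = 0.1943
  sepia-eyed dumpy-winged: (25 − 24.9375)² / 24.9375 = 0.0002
χ² = 0.0009 + 0.2344 + 0.1943 + 0.0002 = 0.4298 ≈ 0.430
Degrees of freedom = 4 − 1 = 3; critical value at α = 0.1 is 6.251.
Since 0.430 < 6.251, we fail to reject the null hypothesis — the data are consistent with the 9:3:3:1 ratio.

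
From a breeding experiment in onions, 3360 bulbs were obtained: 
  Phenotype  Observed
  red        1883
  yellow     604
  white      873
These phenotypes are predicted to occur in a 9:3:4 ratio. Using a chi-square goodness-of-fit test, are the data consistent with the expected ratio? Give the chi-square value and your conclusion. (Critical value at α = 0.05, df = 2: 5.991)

Total ratio parts = 16. Expected numbers out of 3360:
  red: 3360 × 9/16 = 1890
  yellow: 3360 × 3/16 = 630
  white: 3360 × 4/16 = 840
χ² = Σ (O − E)² / E
  red: (1883 − 1890)² / 1890 = 0.0259
  yellow: (604 − 630)² / 630 = 1.0730
  white: (873 − 840)² / 840 = 1.2964
χ² = 0.0259 + 1.0730 + 1.2964 = 2.3953 ≈ 2.395
Degrees of freedom = 3 − 1 = 2; critical value at α = 0.05 is 5.991.
Since 2.395 < 5.991, we fail to reject the null hypothesis — the data are consistent with the 9:3:4 ratio.

2.395; consistent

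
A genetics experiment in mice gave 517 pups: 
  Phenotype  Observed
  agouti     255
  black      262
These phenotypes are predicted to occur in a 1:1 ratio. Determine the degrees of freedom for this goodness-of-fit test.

1

A goodness-of-fit test with 2 phenotype classes has df = 2 − 1 = 1.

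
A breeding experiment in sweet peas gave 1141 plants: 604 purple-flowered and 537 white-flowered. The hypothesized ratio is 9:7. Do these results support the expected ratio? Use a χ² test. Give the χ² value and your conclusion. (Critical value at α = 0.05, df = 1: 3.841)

5.092; not consistent

The 9:7 ratio has 16 parts, so with N = 1141 the expected counts are:
  purple-flowered: 1141 × 9/16 = 641.8125
  white-flowered: 1141 × 7/16 = 499.1875
χ² = Σ (O − E)² / E
  purple-flowered: (604 − 641.8125)² / 641.8125 = 2.2277
  white-flowered: (537 − 499.1875)² / 499.1875 = 2.8642
χ² = 2.2277 + 2.8642 = 5.0919 ≈ 5.092
Degrees of freedom = 2 − 1 = 1; critical value at α = 0.05 is 3.841.
Since 5.092 > 3.841, we reject the null hypothesis — the data do not fit the 9:7 ratio.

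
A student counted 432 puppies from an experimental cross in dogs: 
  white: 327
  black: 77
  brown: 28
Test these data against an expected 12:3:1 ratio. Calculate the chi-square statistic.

0.262

The 12:3:1 ratio has 16 parts, so with N = 432 the expected counts are:
  white: 432 × 12/16 = 324
  black: 432 × 3/16 = 81
  brown: 432 × 1/16 = 27
χ² = Σ (O − E)² / E
  white: (327 − 324)² / 324 = 0.0278
  black: (77 − 81)² / 81 = 0.1975
  brown: (28 − 27)² / 27 = 0.0370
χ² = 0.0278 + 0.1975 + 0.0370 = 0.2623 ≈ 0.262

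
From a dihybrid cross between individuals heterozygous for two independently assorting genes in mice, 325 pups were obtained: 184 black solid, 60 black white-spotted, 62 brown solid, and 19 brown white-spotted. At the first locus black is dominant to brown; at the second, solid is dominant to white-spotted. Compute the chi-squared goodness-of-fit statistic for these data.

A dihybrid F₂ with independent assortment and complete dominance at both loci gives a 9:3:3:1 phenotypic ratio.
Expected counts for N = 325 under a 9:3:3:1 ratio (total parts = 16):
  black solid: 325 × 9/16 = 182.8125
  black white-spotted: 325 × 3/16 = 60.9375
  brown solid: 325 × 3/16 = 60.9375
  brown white-spotted: 325 × 1/16 = 20.3125
χ² = Σ (O − E)² / E
  black solid: (184 − 182.8125)² / 182.8125 = 0.0077
  black white-spotted: (60 − 60.9375)² / 60.9375 = 0.0144
  brown solid: (62 − 60.9375)² / 60.9375 = 0.0185
  brown white-spotted: (19 − 20.3125)² / 20.3125 = 0.0848
χ² = 0.0077 + 0.0144 + 0.0185 + 0.0848 = 0.1254 ≈ 0.125

0.125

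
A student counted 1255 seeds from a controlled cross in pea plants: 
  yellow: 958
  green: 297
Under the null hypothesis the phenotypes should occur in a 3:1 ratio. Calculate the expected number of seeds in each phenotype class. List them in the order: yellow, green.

Total ratio parts = 4. Expected numbers out of 1255:
  yellow: 1255 × 3/4 = 941.25
  green: 1255 × 1/4 = 313.75

941.25, 313.75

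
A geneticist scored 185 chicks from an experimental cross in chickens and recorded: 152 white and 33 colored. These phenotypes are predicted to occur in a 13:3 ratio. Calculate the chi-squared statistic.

0.101

Under the 13:3 hypothesis (Σ ratio = 16, N = 185):
  white: 185 × 13/16 = 150.3125
  colored: 185 × 3/16 = 34.6875
χ² = Σ (O − E)² / E
  white: (152 − 150.3125)² / 150.3125 = 0.0189
  colored: (33 − 34.6875)² / 34.6875 = 0.0821
χ² = 0.0189 + 0.0821 = 0.101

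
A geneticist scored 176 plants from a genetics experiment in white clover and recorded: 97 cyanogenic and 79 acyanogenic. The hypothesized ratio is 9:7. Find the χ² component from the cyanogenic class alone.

0.040

Expected counts for N = 176 under a 9:7 ratio (total parts = 16):
  cyanogenic: 176 × 9/16 = 99
  acyanogenic: 176 × 7/16 = 77
Contribution of cyanogenic: (97 − 99)² / 99 = 0.0404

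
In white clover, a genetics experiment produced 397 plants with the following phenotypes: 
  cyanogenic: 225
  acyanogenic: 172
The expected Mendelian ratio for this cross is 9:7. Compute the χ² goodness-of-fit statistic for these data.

0.029

Under the 9:7 hypothesis (Σ ratio = 16, N = 397):
  cyanogenic: 397 × 9/16 = 223.3125
  acyanogenic: 397 × 7/16 = 173.6875
χ² = Σ (O − E)² / E
  cyanogenic: (225 − 223.3125)² / 223.3125 = 0.0128
  acyanogenic: (172 − 173.6875)² / 173.6875 = 0.0164
χ² = 0.0128 + 0.0164 = 0.0292 ≈ 0.029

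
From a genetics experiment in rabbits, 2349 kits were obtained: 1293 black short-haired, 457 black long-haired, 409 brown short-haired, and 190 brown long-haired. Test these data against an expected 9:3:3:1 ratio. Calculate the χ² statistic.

Expected counts for N = 2349 under a 9:3:3:1 ratio (total parts = 16):
  black short-haired: 2349 × 9/16 = 1321.3125
  black long-haired: 2349 × 3/16 = 440.4375
  brown short-haired: 2349 × 3/16 = 440.4375
  brown long-haired: 2349 × 1/16 = 146.8125
χ² = Σ (O − E)² / E
  black short-haired: (1293 − 1321.3125)² / 1321.3125 = 0.6067
  black long-haired: (457 − 440.4375)² / 440.4375 = 0.6228
  brown short-haired: (409 − 440.4375)² / 440.4375 = 2.2439
  brown long-haired: (190 − 146.8125)² / 146.8125 = 12.7044
χ² = 0.6067 + 0.6228 + 2.2439 + 12.7044 = 16.1778 ≈ 16.178

16.178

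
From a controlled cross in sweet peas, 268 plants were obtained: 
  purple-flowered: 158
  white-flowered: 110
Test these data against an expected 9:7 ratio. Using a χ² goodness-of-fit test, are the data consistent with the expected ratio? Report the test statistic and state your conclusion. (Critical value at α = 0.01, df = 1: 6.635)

Expected counts for N = 268 under a 9:7 ratio (total parts = 16):
  purple-flowered: 268 × 9/16 = 150.75
  white-flowered: 268 × 7/16 = 117.25
χ² = Σ (O − E)² / E
  purple-flowered: (158 − 150.75)² / 150.75 = 0.3487
  white-flowered: (110 − 117.25)² / 117.25 = 0.4483
χ² = 0.3487 + 0.4483 = 0.797
Degrees of freedom = 2 − 1 = 1; critical value at α = 0.01 is 6.635.
Since 0.797 < 6.635, we fail to reject the null hypothesis — the data are consistent with the 9:7 ratio.

0.797; consistent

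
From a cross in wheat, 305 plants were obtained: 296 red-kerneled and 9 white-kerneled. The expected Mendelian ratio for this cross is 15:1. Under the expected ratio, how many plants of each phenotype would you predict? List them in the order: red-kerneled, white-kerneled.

Under the 15:1 hypothesis (Σ ratio = 16, N = 305):
  red-kerneled: 305 × 15/16 = 285.9375
  white-kerneled: 305 × 1/16 = 19.0625

285.9375, 19.0625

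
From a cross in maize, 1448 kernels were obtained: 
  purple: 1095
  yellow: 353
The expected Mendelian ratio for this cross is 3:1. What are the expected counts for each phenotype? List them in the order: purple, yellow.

1086, 362

Under the 3:1 hypothesis (Σ ratio = 4, N = 1448):
  purple: 1448 × 3/4 = 1086
  yellow: 1448 × 1/4 = 362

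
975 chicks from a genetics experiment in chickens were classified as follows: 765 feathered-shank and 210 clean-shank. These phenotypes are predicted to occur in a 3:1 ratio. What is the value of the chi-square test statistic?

Expected counts for N = 975 under a 3:1 ratio (total parts = 4):
  feathered-shank: 975 × 3/4 = 731.25
  clean-shank: 975 × 1/4 = 243.75
χ² = Σ (O − E)² / E
  feathered-shank: (765 − 731.25)² / 731.25 = 1.5577
  clean-shank: (210 − 243.75)² / 243.75 = 4.6731
χ² = 1.5577 + 4.6731 = 6.2308 ≈ 6.231

6.231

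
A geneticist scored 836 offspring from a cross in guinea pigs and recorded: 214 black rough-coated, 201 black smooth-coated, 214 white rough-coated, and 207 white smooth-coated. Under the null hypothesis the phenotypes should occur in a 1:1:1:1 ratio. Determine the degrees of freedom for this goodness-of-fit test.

3

A goodness-of-fit test with 4 phenotype classes has df = 4 − 1 = 3.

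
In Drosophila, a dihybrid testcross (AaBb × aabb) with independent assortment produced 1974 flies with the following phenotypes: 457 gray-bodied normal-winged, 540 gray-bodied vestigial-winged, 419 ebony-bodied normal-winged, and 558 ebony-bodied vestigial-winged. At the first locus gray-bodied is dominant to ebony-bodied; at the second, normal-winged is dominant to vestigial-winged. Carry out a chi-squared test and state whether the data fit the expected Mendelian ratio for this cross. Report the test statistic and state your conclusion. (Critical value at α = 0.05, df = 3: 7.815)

A dihybrid testcross with independent assortment gives a 1:1:1:1 ratio.
Expected counts for N = 1974 under a 1:1:1:1 ratio (total parts = 4):
  gray-bodied normal-winged: 1974 × 1/4 = 493.5
  gray-bodied vestigial-winged: 1974 × 1/4 = 493.5
  ebony-bodied normal-winged: 1974 × 1/4 = 493.5
  ebony-bodied vestigial-winged: 1974 × 1/4 = 493.5
χ² = Σ (O − E)² / E
  gray-bodied normal-winged: (457 − 493.5)² / 493.5 = 2.6996
  gray-bodied vestigial-winged: (540 − 493.5)² / 493.5 = 4.3815
  ebony-bodied normal-winged: (419 − 493.5)² / 493.5 = 11.2467
  ebony-bodied vestigial-winged: (558 − 493.5)² / 493.5 = 8.4301
χ² = 2.6996 + 4.3815 + 11.2467 + 8.4301 = 26.7579 ≈ 26.758
Degrees of freedom = 4 − 1 = 3; critical value at α = 0.05 is 7.815.
Since 26.758 > 7.815, we reject the null hypothesis — the data do not fit the 1:1:1:1 ratio.

26.758; not consistent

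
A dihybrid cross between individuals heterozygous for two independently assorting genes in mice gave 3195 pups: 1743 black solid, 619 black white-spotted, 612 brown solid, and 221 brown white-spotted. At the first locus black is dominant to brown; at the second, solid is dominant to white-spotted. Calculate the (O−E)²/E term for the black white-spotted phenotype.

0.664

A dihybrid F₂ with independent assortment and complete dominance at both loci gives a 9:3:3:1 phenotypic ratio.
Under the 9:3:3:1 hypothesis (Σ ratio = 16, N = 3195):
  black solid: 3195 × 9/16 = 1797.1875
  black white-spotted: 3195 × 3/16 = 599.0625
  brown solid: 3195 × 3/16 = 599.0625
  brown white-spotted: 3195 × 1/16 = 199.6875
Contribution of black white-spotted: (619 − 599.0625)² / 599.0625 = 0.6635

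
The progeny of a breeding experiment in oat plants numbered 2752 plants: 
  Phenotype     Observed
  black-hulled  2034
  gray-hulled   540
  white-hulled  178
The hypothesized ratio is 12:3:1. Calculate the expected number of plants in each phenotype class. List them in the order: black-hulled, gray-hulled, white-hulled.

2064, 516, 172

Expected counts for N = 2752 under a 12:3:1 ratio (total parts = 16):
  black-hulled: 2752 × 12/16 = 2064
  gray-hulled: 2752 × 3/16 = 516
  white-hulled: 2752 × 1/16 = 172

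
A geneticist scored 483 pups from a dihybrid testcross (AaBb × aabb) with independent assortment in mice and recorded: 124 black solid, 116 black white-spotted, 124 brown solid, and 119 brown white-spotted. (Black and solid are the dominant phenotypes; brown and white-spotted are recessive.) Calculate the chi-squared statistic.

A dihybrid testcross with independent assortment gives a 1:1:1:1 ratio.
The 1:1:1:1 ratio has 4 parts, so with N = 483 the expected counts are:
  black solid: 483 × 1/4 = 120.75
  black white-spotted: 483 × 1/4 = 120.75
  brown solid: 483 × 1/4 = 120.75
  brown white-spotted: 483 × 1/4 = 120.75
χ² = Σ (O − E)² / E
  black solid: (124 − 120.75)² / 120.75 = 0.0875
  black white-spotted: (116 − 120.75)² / 120.75 = 0.1869
  brown solid: (124 − 120.75)² / 120.75 = 0.0875
  brown white-spotted: (119 − 120.75)² / 120.75 = 0.0254
χ² = 0.0875 + 0.1869 + 0.0875 + 0.0254 = 0.3873 ≈ 0.387

0.387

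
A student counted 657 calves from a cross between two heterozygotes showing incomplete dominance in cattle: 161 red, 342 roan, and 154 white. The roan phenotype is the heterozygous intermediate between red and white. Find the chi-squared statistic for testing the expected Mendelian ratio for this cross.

1.259

With incomplete dominance, a heterozygote × heterozygote cross gives a 1:2:1 phenotypic ratio.
The 1:2:1 ratio has 4 parts, so with N = 657 the expected counts are:
  red: 657 × 1/4 = 164.25
  roan: 657 × 2/4 = 328.5
  white: 657 × 1/4 = 164.25
χ² = Σ (O − E)² / E
  red: (161 − 164.25)² / 164.25 = 0.0643
  roan: (342 − 328.5)² / 328.5 = 0.5548
  white: (154 − 164.25)² / 164.25 = 0.6396
χ² = 0.0643 + 0.5548 + 0.6396 = 1.2587 ≈ 1.259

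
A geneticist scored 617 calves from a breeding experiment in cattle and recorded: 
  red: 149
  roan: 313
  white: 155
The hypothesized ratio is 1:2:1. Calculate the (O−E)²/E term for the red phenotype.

Expected counts for N = 617 under a 1:2:1 ratio (total parts = 4):
  red: 617 × 1/4 = 154.25
  roan: 617 × 2/4 = 308.5
  white: 617 × 1/4 = 154.25
Contribution of red: (149 − 154.25)² / 154.25 = 0.1787

0.179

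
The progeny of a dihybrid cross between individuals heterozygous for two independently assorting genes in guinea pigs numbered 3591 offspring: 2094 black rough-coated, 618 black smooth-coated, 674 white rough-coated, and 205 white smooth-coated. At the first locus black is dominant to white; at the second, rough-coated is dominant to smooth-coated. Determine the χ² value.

A dihybrid F₂ with independent assortment and complete dominance at both loci gives a 9:3:3:1 phenotypic ratio.
Total ratio parts = 16. Expected numbers out of 3591:
  black rough-coated: 3591 × 9/16 = 2019.9375
  black smooth-coated: 3591 × 3/16 = 673.3125
  white rough-coated: 3591 × 3/16 = 673.3125
  white smooth-coated: 3591 × 1/16 = 224.4375
χ² = Σ (O − E)² / E
  black rough-coated: (2094 − 2019.9375)² / 2019.9375 = 2.7156
  black smooth-coated: (618 − 673.3125)² / 673.3125 = 4.5439
  white rough-coated: (674 − 673.3125)² / 673.3125 = 0.0007
  white smooth-coated: (205 − 224.4375)² / 224.4375 = 1.6834
χ² = 2.7156 + 4.5439 + 0.0007 + 1.6834 = 8.9436 ≈ 8.944

8.944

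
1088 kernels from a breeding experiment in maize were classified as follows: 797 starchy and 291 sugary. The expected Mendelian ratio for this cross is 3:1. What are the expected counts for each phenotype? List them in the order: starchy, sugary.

816, 272

Total ratio parts = 4. Expected numbers out of 1088:
  starchy: 1088 × 3/4 = 816
  sugary: 1088 × 1/4 = 272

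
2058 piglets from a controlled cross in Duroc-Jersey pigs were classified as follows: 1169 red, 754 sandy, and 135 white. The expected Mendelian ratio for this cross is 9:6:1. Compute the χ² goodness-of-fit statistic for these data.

0.836

Under the 9:6:1 hypothesis (Σ ratio = 16, N = 2058):
  red: 2058 × 9/16 = 1157.625
  sandy: 2058 × 6/16 = 771.75
  white: 2058 × 1/16 = 128.625
χ² = Σ (O − E)² / E
  red: (1169 − 1157.625)² / 1157.625 = 0.1118
  sandy: (754 − 771.75)² / 771.75 = 0.4082
  white: (135 − 128.625)² / 128.625 = 0.3160
χ² = 0.1118 + 0.4082 + 0.3160 = 0.836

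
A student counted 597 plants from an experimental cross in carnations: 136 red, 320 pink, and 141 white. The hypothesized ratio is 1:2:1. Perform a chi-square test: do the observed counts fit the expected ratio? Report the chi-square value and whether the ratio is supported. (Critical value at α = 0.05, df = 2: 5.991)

3.181; consistent

The 1:2:1 ratio has 4 parts, so with N = 597 the expected counts are:
  red: 597 × 1/4 = 149.25
  pink: 597 × 2/4 = 298.5
  white: 597 × 1/4 = 149.25
χ² = Σ (O − E)² / E
  red: (136 − 149.25)² / 149.25 = 1.1763
  pink: (320 − 298.5)² / 298.5 = 1.5486
  white: (141 − 149.25)² / 149.25 = 0.4560
χ² = 1.1763 + 1.5486 + 0.4560 = 3.1809 ≈ 3.181
Degrees of freedom = 3 − 1 = 2; critical value at α = 0.05 is 5.991.
Since 3.181 < 5.991, we fail to reject the null hypothesis — the data are consistent with the 1:2:1 ratio.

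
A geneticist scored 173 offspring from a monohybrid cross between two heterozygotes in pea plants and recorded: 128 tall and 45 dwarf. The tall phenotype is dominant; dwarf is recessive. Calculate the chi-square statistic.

0.094

For a monohybrid cross between heterozygotes with complete dominance, the expected phenotypic ratio is 3:1.
Total ratio parts = 4. Expected numbers out of 173:
  tall: 173 × 3/4 = 129.75
  dwarf: 173 × 1/4 = 43.25
χ² = Σ (O − E)² / E
  tall: (128 − 129.75)² / 129.75 = 0.0236
  dwarf: (45 − 43.25)² / 43.25 = 0.0708
χ² = 0.0236 + 0.0708 = 0.0944 ≈ 0.094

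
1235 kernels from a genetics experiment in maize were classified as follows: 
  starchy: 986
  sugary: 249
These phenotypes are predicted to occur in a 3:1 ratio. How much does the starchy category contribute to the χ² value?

Under the 3:1 hypothesis (Σ ratio = 4, N = 1235):
  starchy: 1235 × 3/4 = 926.25
  sugary: 1235 × 1/4 = 308.75
Contribution of starchy: (986 − 926.25)² / 926.25 = 3.8543

3.854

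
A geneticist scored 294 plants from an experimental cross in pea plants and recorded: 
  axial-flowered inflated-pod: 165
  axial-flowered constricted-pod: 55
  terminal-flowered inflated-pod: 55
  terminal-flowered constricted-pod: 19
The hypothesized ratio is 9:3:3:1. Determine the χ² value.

0.023

Total ratio parts = 16. Expected numbers out of 294:
  axial-flowered inflated-pod: 294 × 9/16 = 165.375
  axial-flowered constricted-pod: 294 × 3/16 = 55.125
  terminal-flowered inflated-pod: 294 × 3/16 = 55.125
  terminal-flowered constricted-pod: 294 × 1/16 = 18.375
χ² = Σ (O − E)² / E
  axial-flowered inflated-pod: (165 − 165.375)² / 165.375 = 0.0009
  axial-flowered constricted-pod: (55 − 55.125)² / 55.125 = 0.0003
  terminal-flowered inflated-pod: (55 − 55.125)² / 55.125 = 0.0003
  terminal-flowered constricted-pod: (19 − 18.375)² / 18.375 = 0.0213
χ² = 0.0009 + 0.0003 + 0.0003 + 0.0213 = 0.0228 ≈ 0.023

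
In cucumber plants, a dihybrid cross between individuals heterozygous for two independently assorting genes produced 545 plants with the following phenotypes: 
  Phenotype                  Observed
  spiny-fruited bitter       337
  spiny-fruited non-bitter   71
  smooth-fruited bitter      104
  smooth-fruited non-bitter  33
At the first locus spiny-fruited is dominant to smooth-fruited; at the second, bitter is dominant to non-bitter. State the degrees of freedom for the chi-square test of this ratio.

A dihybrid F₂ with independent assortment and complete dominance at both loci gives a 9:3:3:1 phenotypic ratio.
A goodness-of-fit test with 4 phenotype classes has df = 4 − 1 = 3.

3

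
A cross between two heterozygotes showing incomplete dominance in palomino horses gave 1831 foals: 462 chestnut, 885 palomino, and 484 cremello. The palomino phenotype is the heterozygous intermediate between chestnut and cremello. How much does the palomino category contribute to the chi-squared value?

With incomplete dominance, a heterozygote × heterozygote cross gives a 1:2:1 phenotypic ratio.
The 1:2:1 ratio has 4 parts, so with N = 1831 the expected counts are:
  chestnut: 1831 × 1/4 = 457.75
  palomino: 1831 × 2/4 = 915.5
  cremello: 1831 × 1/4 = 457.75
Contribution of palomino: (885 − 915.5)² / 915.5 = 1.0161

1.016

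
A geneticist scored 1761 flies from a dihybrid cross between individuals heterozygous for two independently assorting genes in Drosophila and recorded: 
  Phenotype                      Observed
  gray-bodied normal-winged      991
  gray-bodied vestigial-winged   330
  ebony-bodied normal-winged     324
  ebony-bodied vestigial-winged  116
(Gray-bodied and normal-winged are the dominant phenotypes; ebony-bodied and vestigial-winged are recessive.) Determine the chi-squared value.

0.437

A dihybrid F₂ with independent assortment and complete dominance at both loci gives a 9:3:3:1 phenotypic ratio.
The 9:3:3:1 ratio has 16 parts, so with N = 1761 the expected counts are:
  gray-bodied normal-winged: 1761 × 9/16 = 990.5625
  gray-bodied vestigial-winged: 1761 × 3/16 = 330.1875
  ebony-bodied normal-winged: 1761 × 3/16 = 330.1875
  ebony-bodied vestigial-winged: 1761 × 1/16 = 110.0625
χ² = Σ (O − E)² / E
  gray-bodied normal-winged: (991 − 990.5625)² / 990.5625 = 0.0002
  gray-bodied vestigial-winged: (330 − 330.1875)² / 330.1875 = 0.0001
  ebony-bodied normal-winged: (324 − 330.1875)² / 330.1875 = 0.1159
  ebony-bodied vestigial-winged: (116 − 110.0625)² / 110.0625 = 0.3203
χ² = 0.0002 + 0.0001 + 0.1159 + 0.3203 = 0.4365 ≈ 0.437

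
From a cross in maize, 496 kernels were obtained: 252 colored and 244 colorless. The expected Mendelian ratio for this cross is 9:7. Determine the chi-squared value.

5.972

Under the 9:7 hypothesis (Σ ratio = 16, N = 496):
  colored: 496 × 9/16 = 279
  colorless: 496 × 7/16 = 217
χ² = Σ (O − E)² / E
  colored: (252 − 279)² / 279 = 2.6129
  colorless: (244 − 217)² / 217 = 3.3594
χ² = 2.6129 + 3.3594 = 5.9723 ≈ 5.972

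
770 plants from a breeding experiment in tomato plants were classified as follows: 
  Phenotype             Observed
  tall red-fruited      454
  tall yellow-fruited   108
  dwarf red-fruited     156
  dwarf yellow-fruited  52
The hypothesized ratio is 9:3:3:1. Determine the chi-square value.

Total ratio parts = 16. Expected numbers out of 770:
  tall red-fruited: 770 × 9/16 = 433.125
  tall yellow-fruited: 770 × 3/16 = 144.375
  dwarf red-fruited: 770 × 3/16 = 144.375
  dwarf yellow-fruited: 770 × 1/16 = 48.125
χ² = Σ (O − E)² / E
  tall red-fruited: (454 − 433.125)² / 433.125 = 1.0061
  tall yellow-fruited: (108 − 144.375)² / 144.375 = 9.1646
  dwarf red-fruited: (156 − 144.375)² / 144.375 = 0.9360
  dwarf yellow-fruited: (52 − 48.125)² / 48.125 = 0.3120
χ² = 1.0061 + 9.1646 + 0.9360 + 0.3120 = 11.4187 ≈ 11.419

11.419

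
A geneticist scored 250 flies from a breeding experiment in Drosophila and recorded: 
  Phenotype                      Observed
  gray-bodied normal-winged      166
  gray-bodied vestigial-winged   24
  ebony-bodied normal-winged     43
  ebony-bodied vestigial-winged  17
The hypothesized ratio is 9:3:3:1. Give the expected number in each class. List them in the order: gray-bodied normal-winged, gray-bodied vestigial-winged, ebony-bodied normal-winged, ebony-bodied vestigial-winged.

Under the 9:3:3:1 hypothesis (Σ ratio = 16, N = 250):
  gray-bodied normal-winged: 250 × 9/16 = 140.625
  gray-bodied vestigial-winged: 250 × 3/16 = 46.875
  ebony-bodied normal-winged: 250 × 3/16 = 46.875
  ebony-bodied vestigial-winged: 250 × 1/16 = 15.625

140.625, 46.875, 46.875, 15.625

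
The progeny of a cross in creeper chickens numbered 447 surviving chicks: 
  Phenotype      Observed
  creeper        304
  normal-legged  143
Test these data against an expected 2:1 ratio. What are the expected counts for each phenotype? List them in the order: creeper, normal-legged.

Total ratio parts = 3. Expected numbers out of 447:
  creeper: 447 × 2/3 = 298
  normal-legged: 447 × 1/3 = 149

298, 149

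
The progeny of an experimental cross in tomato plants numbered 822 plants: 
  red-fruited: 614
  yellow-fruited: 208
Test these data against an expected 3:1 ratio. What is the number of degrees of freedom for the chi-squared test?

A goodness-of-fit test with 2 phenotype classes has df = 2 − 1 = 1.

1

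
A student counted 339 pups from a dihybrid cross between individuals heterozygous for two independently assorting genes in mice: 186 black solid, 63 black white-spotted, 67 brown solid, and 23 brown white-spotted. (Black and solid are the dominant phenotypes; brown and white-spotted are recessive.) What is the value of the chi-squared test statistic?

A dihybrid F₂ with independent assortment and complete dominance at both loci gives a 9:3:3:1 phenotypic ratio.
Total ratio parts = 16. Expected numbers out of 339:
  black solid: 339 × 9/16 = 190.6875
  black white-spotted: 339 × 3/16 = 63.5625
  brown solid: 339 × 3/16 = 63.5625
  brown white-spotted: 339 × 1/16 = 21.1875
χ² = Σ (O − E)² / E
  black solid: (186 − 190.6875)² / 190.6875 = 0.1152
  black white-spotted: (63 − 63.5625)² / 63.5625 = 0.0050
  brown solid: (67 − 63.5625)² / 63.5625 = 0.1859
  brown white-spotted: (23 − 21.1875)² / 21.1875 = 0.1551
χ² = 0.1152 + 0.0050 + 0.1859 + 0.1551 = 0.4612 ≈ 0.461

0.461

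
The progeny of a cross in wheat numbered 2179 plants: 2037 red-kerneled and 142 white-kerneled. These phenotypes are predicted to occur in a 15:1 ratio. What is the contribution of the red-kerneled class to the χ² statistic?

The 15:1 ratio has 16 parts, so with N = 2179 the expected counts are:
  red-kerneled: 2179 × 15/16 = 2042.8125
  white-kerneled: 2179 × 1/16 = 136.1875
Contribution of red-kerneled: (2037 − 2042.8125)² / 2042.8125 = 0.0165

0.017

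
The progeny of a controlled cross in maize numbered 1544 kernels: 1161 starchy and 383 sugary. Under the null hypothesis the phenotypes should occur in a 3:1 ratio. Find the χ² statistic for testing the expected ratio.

Expected counts for N = 1544 under a 3:1 ratio (total parts = 4):
  starchy: 1544 × 3/4 = 1158
  sugary: 1544 × 1/4 = 386
χ² = Σ (O − E)² / E
  starchy: (1161 − 1158)² / 1158 = 0.0078
  sugary: (383 − 386)² / 386 = 0.0233
χ² = 0.0078 + 0.0233 = 0.0311 ≈ 0.031

0.031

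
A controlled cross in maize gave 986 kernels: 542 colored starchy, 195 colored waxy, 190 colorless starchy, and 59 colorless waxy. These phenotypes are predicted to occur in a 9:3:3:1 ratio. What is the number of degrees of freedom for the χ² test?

3

A goodness-of-fit test with 4 phenotype classes has df = 4 − 1 = 3.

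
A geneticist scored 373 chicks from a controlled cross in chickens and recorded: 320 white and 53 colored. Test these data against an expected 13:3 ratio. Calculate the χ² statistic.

Total ratio parts = 16. Expected numbers out of 373:
  white: 373 × 13/16 = 303.0625
  colored: 373 × 3/16 = 69.9375
χ² = Σ (O − E)² / E
  white: (320 − 303.0625)² / 303.0625 = 0.9466
  colored: (53 − 69.9375)² / 69.9375 = 4.1019
χ² = 0.9466 + 4.1019 = 5.0485 ≈ 5.049

5.049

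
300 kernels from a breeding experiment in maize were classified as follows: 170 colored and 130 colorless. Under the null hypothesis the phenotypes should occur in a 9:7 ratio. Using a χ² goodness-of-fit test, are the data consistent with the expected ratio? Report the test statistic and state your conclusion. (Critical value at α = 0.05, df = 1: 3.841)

Under the 9:7 hypothesis (Σ ratio = 16, N = 300):
  colored: 300 × 9/16 = 168.75
  colorless: 300 × 7/16 = 131.25
χ² = Σ (O − E)² / E
  colored: (170 − 168.75)² / 168.75 = 0.0093
  colorless: (130 − 131.25)² / 131.25 = 0.0119
χ² = 0.0093 + 0.0119 = 0.0212 ≈ 0.021
Degrees of freedom = 2 − 1 = 1; critical value at α = 0.05 is 3.841.
Since 0.021 < 3.841, we fail to reject the null hypothesis — the data are consistent with the 9:7 ratio.

0.021; consistent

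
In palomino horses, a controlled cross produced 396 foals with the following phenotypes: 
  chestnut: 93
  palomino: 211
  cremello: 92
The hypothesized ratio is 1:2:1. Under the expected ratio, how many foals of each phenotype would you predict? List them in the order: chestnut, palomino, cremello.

99, 198, 99

Expected counts for N = 396 under a 1:2:1 ratio (total parts = 4):
  chestnut: 396 × 1/4 = 99
  palomino: 396 × 2/4 = 198
  cremello: 396 × 1/4 = 99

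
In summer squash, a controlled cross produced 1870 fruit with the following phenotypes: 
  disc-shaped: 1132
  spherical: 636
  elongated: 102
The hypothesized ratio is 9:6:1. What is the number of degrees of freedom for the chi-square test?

A goodness-of-fit test with 3 phenotype classes has df = 3 − 1 = 2.

2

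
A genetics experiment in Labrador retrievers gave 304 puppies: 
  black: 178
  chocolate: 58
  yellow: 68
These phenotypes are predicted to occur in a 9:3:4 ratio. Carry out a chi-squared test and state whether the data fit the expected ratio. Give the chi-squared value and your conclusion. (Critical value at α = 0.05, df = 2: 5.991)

1.146; consistent

Expected counts for N = 304 under a 9:3:4 ratio (total parts = 16):
  black: 304 × 9/16 = 171
  chocolate: 304 × 3/16 = 57
  yellow: 304 × 4/16 = 76
χ² = Σ (O − E)² / E
  black: (178 − 171)² / 171 = 0.2865
  chocolate: (58 − 57)² / 57 = 0.0175
  yellow: (68 − 76)² / 76 = 0.8421
χ² = 0.2865 + 0.0175 + 0.8421 = 1.1461 ≈ 1.146
Degrees of freedom = 3 − 1 = 2; critical value at α = 0.05 is 5.991.
Since 1.146 < 5.991, we fail to reject the null hypothesis — the data are consistent with the 9:3:4 ratio.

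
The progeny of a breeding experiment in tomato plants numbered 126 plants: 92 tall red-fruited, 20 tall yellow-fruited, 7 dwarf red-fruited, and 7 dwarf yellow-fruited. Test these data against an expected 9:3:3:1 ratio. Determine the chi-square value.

Expected counts for N = 126 under a 9:3:3:1 ratio (total parts = 16):
  tall red-fruited: 126 × 9/16 = 70.875
  tall yellow-fruited: 126 × 3/16 = 23.625
  dwarf red-fruited: 126 × 3/16 = 23.625
  dwarf yellow-fruited: 126 × 1/16 = 7.875
χ² = Σ (O − E)² / E
  tall red-fruited: (92 − 70.875)² / 70.875 = 6.2965
  tall yellow-fruited: (20 − 23.625)² / 23.625 = 0.5562
  dwarf red-fruited: (7 − 23.625)² / 23.625 = 11.6991
  dwarf yellow-fruited: (7 − 7.875)² / 7.875 = 0.0972
χ² = 6.2965 + 0.5562 + 11.6991 + 0.0972 = 18.649

18.649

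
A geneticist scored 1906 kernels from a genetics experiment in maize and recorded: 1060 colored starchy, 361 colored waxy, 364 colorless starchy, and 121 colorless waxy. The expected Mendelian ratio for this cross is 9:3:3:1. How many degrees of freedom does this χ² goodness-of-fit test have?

3

A goodness-of-fit test with 4 phenotype classes has df = 4 − 1 = 3.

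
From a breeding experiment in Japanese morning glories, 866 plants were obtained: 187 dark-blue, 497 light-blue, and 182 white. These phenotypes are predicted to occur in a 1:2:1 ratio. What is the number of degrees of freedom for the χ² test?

A goodness-of-fit test with 3 phenotype classes has df = 3 − 1 = 2.

2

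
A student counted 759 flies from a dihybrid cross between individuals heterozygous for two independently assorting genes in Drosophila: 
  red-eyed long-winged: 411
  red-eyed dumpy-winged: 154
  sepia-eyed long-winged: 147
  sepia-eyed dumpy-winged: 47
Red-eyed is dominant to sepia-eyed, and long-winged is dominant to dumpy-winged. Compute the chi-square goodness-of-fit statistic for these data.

A dihybrid F₂ with independent assortment and complete dominance at both loci gives a 9:3:3:1 phenotypic ratio.
Under the 9:3:3:1 hypothesis (Σ ratio = 16, N = 759):
  red-eyed long-winged: 759 × 9/16 = 426.9375
  red-eyed dumpy-winged: 759 × 3/16 = 142.3125
  sepia-eyed long-winged: 759 × 3/16 = 142.3125
  sepia-eyed dumpy-winged: 759 × 1/16 = 47.4375
χ² = Σ (O − E)² / E
  red-eyed long-winged: (411 − 426.9375)² / 426.9375 = 0.5949
  red-eyed dumpy-winged: (154 − 142.3125)² / 142.3125 = 0.9598
  sepia-eyed long-winged: (147 − 142.3125)² / 142.3125 = 0.1544
  sepia-eyed dumpy-winged: (47 − 47.4375)² / 47.4375 = 0.0040
χ² = 0.5949 + 0.9598 + 0.1544 + 0.0040 = 1.7131 ≈ 1.713

1.713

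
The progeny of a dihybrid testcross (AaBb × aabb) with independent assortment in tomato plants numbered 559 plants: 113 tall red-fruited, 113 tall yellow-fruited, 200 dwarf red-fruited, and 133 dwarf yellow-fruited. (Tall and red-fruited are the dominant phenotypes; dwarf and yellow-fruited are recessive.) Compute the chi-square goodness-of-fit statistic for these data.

36.542

A dihybrid testcross with independent assortment gives a 1:1:1:1 ratio.
Expected counts for N = 559 under a 1:1:1:1 ratio (total parts = 4):
  tall red-fruited: 559 × 1/4 = 139.75
  tall yellow-fruited: 559 × 1/4 = 139.75
  dwarf red-fruited: 559 × 1/4 = 139.75
  dwarf yellow-fruited: 559 × 1/4 = 139.75
χ² = Σ (O − E)² / E
  tall red-fruited: (113 − 139.75)² / 139.75 = 5.1203
  tall yellow-fruited: (113 − 139.75)² / 139.75 = 5.1203
  dwarf red-fruited: (200 − 139.75)² / 139.75 = 25.9754
  dwarf yellow-fruited: (133 − 139.75)² / 139.75 = 0.3260
χ² = 5.1203 + 5.1203 + 25.9754 + 0.3260 = 36.542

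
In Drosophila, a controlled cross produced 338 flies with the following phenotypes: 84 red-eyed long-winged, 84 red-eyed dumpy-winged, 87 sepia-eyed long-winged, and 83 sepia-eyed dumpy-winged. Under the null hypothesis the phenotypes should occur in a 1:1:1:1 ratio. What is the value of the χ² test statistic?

0.107

Total ratio parts = 4. Expected numbers out of 338:
  red-eyed long-winged: 338 × 1/4 = 84.5
  red-eyed dumpy-winged: 338 × 1/4 = 84.5
  sepia-eyed long-winged: 338 × 1/4 = 84.5
  sepia-eyed dumpy-winged: 338 × 1/4 = 84.5
χ² = Σ (O − E)² / E
  red-eyed long-winged: (84 − 84.5)² / 84.5 = 0.0030
  red-eyed dumpy-winged: (84 − 84.5)² / 84.5 = 0.0030
  sepia-eyed long-winged: (87 − 84.5)² / 84.5 = 0.0740
  sepia-eyed dumpy-winged: (83 − 84.5)² / 84.5 = 0.0266
χ² = 0.0030 + 0.0030 + 0.0740 + 0.0266 = 0.1066 ≈ 0.107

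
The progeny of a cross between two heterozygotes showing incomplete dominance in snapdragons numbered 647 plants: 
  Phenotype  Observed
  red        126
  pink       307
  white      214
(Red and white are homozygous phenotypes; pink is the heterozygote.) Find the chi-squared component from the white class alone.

With incomplete dominance, a heterozygote × heterozygote cross gives a 1:2:1 phenotypic ratio.
Total ratio parts = 4. Expected numbers out of 647:
  red: 647 × 1/4 = 161.75
  pink: 647 × 2/4 = 323.5
  white: 647 × 1/4 = 161.75
Contribution of white: (214 − 161.75)² / 161.75 = 16.8783

16.878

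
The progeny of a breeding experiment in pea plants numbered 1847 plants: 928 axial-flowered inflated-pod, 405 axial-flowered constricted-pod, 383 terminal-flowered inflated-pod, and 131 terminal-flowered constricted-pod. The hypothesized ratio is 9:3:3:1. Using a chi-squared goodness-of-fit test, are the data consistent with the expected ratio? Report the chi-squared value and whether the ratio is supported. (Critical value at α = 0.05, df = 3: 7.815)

27.776; not consistent

Expected counts for N = 1847 under a 9:3:3:1 ratio (total parts = 16):
  axial-flowered inflated-pod: 1847 × 9/16 = 1038.9375
  axial-flowered constricted-pod: 1847 × 3/16 = 346.3125
  terminal-flowered inflated-pod: 1847 × 3/16 = 346.3125
  terminal-flowered constricted-pod: 1847 × 1/16 = 115.4375
χ² = Σ (O − E)² / E
  axial-flowered inflated-pod: (928 − 1038.9375)² / 1038.9375 = 11.8459
  axial-flowered constricted-pod: (405 − 346.3125)² / 346.3125 = 9.9454
  terminal-flowered inflated-pod: (383 − 346.3125)² / 346.3125 = 3.8866
  terminal-flowered constricted-pod: (131 − 115.4375)² / 115.4375 = 2.0980
χ² = 11.8459 + 9.9454 + 3.8866 + 2.0980 = 27.7759 ≈ 27.776
Degrees of freedom = 4 − 1 = 3; critical value at α = 0.05 is 7.815.
Since 27.776 > 7.815, we reject the null hypothesis — the data do not fit the 9:3:3:1 ratio.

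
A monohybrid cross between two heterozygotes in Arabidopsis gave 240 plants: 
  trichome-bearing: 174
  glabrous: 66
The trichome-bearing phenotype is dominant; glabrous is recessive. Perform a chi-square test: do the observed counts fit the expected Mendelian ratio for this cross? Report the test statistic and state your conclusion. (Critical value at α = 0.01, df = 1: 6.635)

For a monohybrid cross between heterozygotes with complete dominance, the expected phenotypic ratio is 3:1.
The 3:1 ratio has 4 parts, so with N = 240 the expected counts are:
  trichome-bearing: 240 × 3/4 = 180
  glabrous: 240 × 1/4 = 60
χ² = Σ (O − E)² / E
  trichome-bearing: (174 − 180)² / 180 = 0.2000
  glabrous: (66 − 60)² / 60 = 0.6000
χ² = 0.2000 + 0.6000 = 0.800
Degrees of freedom = 2 − 1 = 1; critical value at α = 0.01 is 6.635.
Since 0.800 < 6.635, we fail to reject the null hypothesis — the data are consistent with the 3:1 ratio.

0.800; consistent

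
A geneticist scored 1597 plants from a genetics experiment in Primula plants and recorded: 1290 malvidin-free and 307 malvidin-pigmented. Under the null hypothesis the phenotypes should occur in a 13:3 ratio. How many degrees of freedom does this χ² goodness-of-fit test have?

1

A goodness-of-fit test with 2 phenotype classes has df = 2 − 1 = 1.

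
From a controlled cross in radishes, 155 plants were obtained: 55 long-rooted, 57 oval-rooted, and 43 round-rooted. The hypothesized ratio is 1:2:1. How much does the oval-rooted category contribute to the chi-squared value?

5.423

Total ratio parts = 4. Expected numbers out of 155:
  long-rooted: 155 × 1/4 = 38.75
  oval-rooted: 155 × 2/4 = 77.5
  round-rooted: 155 × 1/4 = 38.75
Contribution of oval-rooted: (57 − 77.5)² / 77.5 = 5.4226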